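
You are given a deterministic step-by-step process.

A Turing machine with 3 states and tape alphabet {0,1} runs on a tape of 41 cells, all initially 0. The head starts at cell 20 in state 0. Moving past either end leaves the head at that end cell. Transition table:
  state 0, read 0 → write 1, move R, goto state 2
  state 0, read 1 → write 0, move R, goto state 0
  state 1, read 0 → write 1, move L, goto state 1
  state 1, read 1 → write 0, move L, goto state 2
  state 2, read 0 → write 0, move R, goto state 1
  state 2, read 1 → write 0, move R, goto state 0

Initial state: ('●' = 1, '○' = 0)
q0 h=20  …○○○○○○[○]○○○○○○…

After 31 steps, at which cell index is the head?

1

k=0  q0 h=20  …○○○○○○[○]○○○○○○…
k=1  q2 h=21  …○○○○○●[○]○○○○○○…
k=2  q1 h=22  …○○○○●○[○]○○○○○○…
k=3  q1 h=21  …○○○○○●[○]●○○○○○…
k=4  q1 h=20  …○○○○○○[●]●●○○○○…
k=5  q2 h=19  …○○○○○○[○]○●●○○○…
k=6  q1 h=20  …○○○○○○[○]●●○○○○…
k=7  q1 h=19  …○○○○○○[○]●●●○○○…
k=8  q1 h=18  …○○○○○○[○]●●●●○○…
k=9  q1 h=17  …○○○○○○[○]●●●●●○…
k=10  q1 h=16  …○○○○○○[○]●●●●●●…
k=11  q1 h=15  …○○○○○○[○]●●●●●●…
k=12  q1 h=14  …○○○○○○[○]●●●●●●…
k=13  q1 h=13  …○○○○○○[○]●●●●●●…
k=14  q1 h=12  …○○○○○○[○]●●●●●●…
k=15  q1 h=11  …○○○○○○[○]●●●●●●…
k=16  q1 h=10  …○○○○○○[○]●●●●●●…
k=17  q1 h= 9  …○○○○○○[○]●●●●●●…
k=18  q1 h= 8  …○○○○○○[○]●●●●●●…
k=19  q1 h= 7  …○○○○○○[○]●●●●●●…
k=20  q1 h= 6  |○○○○○○[○]●●●●●●…
k=21  q1 h= 5  |○○○○○[○]●●●●●●…
k=22  q1 h= 4  |○○○○[○]●●●●●●…
k=23  q1 h= 3  |○○○[○]●●●●●●…
k=24  q1 h= 2  |○○[○]●●●●●●…
k=25  q1 h= 1  |○[○]●●●●●●…
k=26  q1 h= 0  |[○]●●●●●●…
k=27  q1 h= 0  |[●]●●●●●●…
k=28  q2 h= 0  |[○]●●●●●●…
k=29  q1 h= 1  |○[●]●●●●●●…
k=30  q2 h= 0  |[○]○●●●●●…
k=31  q1 h= 1  |○[○]●●●●●●…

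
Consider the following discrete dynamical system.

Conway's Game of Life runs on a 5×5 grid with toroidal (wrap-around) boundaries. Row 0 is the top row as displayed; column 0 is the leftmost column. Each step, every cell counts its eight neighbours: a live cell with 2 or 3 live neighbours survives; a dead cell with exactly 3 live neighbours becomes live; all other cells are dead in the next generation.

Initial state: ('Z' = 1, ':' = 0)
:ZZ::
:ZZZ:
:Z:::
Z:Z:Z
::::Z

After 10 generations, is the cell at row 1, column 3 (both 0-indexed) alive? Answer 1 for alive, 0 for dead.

[0] :ZZ::
:ZZZ:
:Z:::
Z:Z:Z
::::Z
[1] ZZ:::
Z::Z:
::::Z
ZZ:ZZ
::Z:Z
[2] ZZZZ:
ZZ:::
:ZZ::
:ZZ::
::Z::
[3] Z::ZZ
:::ZZ
:::::
:::Z:
Z::::
[4] Z::Z:
Z::Z:
:::ZZ
:::::
Z::Z:
[5] ZZZZ:
Z:ZZ:
:::ZZ
:::Z:
:::::
[6] Z::Z:
Z::::
:::::
:::ZZ
:Z:ZZ
[7] ZZZZ:
::::Z
::::Z
Z:ZZZ
:::::
[8] ZZZZZ
:ZZ:Z
:::::
Z::ZZ
:::::
[9] ::::Z
::::Z
:ZZ::
::::Z
:::::
[10] :::::
Z::Z:
Z::Z:
:::::
:::::

1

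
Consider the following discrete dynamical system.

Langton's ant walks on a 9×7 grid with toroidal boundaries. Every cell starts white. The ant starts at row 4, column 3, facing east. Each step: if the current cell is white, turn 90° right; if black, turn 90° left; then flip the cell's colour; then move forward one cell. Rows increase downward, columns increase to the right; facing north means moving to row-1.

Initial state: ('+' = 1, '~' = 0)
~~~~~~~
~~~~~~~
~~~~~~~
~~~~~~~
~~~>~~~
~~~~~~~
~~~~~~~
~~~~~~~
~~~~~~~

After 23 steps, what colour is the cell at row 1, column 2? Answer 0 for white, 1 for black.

1

0) ~~~~~~~
~~~~~~~
~~~~~~~
~~~~~~~
~~~>~~~
~~~~~~~
~~~~~~~
~~~~~~~
~~~~~~~
1) ~~~~~~~
~~~~~~~
~~~~~~~
~~~~~~~
~~~+~~~
~~~v~~~
~~~~~~~
~~~~~~~
~~~~~~~
2) ~~~~~~~
~~~~~~~
~~~~~~~
~~~~~~~
~~~+~~~
~~<+~~~
~~~~~~~
~~~~~~~
~~~~~~~
3) ~~~~~~~
~~~~~~~
~~~~~~~
~~~~~~~
~~^+~~~
~~++~~~
~~~~~~~
~~~~~~~
~~~~~~~
4) ~~~~~~~
~~~~~~~
~~~~~~~
~~~~~~~
~~+>~~~
~~++~~~
~~~~~~~
~~~~~~~
~~~~~~~
5) ~~~~~~~
~~~~~~~
~~~~~~~
~~~^~~~
~~+~~~~
~~++~~~
~~~~~~~
~~~~~~~
~~~~~~~
6) ~~~~~~~
~~~~~~~
~~~~~~~
~~~+>~~
~~+~~~~
~~++~~~
~~~~~~~
~~~~~~~
~~~~~~~
7) ~~~~~~~
~~~~~~~
~~~~~~~
~~~++~~
~~+~v~~
~~++~~~
~~~~~~~
~~~~~~~
~~~~~~~
8) ~~~~~~~
~~~~~~~
~~~~~~~
~~~++~~
~~+<+~~
~~++~~~
~~~~~~~
~~~~~~~
~~~~~~~
9) ~~~~~~~
~~~~~~~
~~~~~~~
~~~^+~~
~~+++~~
~~++~~~
~~~~~~~
~~~~~~~
~~~~~~~
10) ~~~~~~~
~~~~~~~
~~~~~~~
~~<~+~~
~~+++~~
~~++~~~
~~~~~~~
~~~~~~~
~~~~~~~
11) ~~~~~~~
~~~~~~~
~~^~~~~
~~+~+~~
~~+++~~
~~++~~~
~~~~~~~
~~~~~~~
~~~~~~~
12) ~~~~~~~
~~~~~~~
~~+>~~~
~~+~+~~
~~+++~~
~~++~~~
~~~~~~~
~~~~~~~
~~~~~~~
13) ~~~~~~~
~~~~~~~
~~++~~~
~~+v+~~
~~+++~~
~~++~~~
~~~~~~~
~~~~~~~
~~~~~~~
14) ~~~~~~~
~~~~~~~
~~++~~~
~~<++~~
~~+++~~
~~++~~~
~~~~~~~
~~~~~~~
~~~~~~~
15) ~~~~~~~
~~~~~~~
~~++~~~
~~~++~~
~~v++~~
~~++~~~
~~~~~~~
~~~~~~~
~~~~~~~
16) ~~~~~~~
~~~~~~~
~~++~~~
~~~++~~
~~~>+~~
~~++~~~
~~~~~~~
~~~~~~~
~~~~~~~
17) ~~~~~~~
~~~~~~~
~~++~~~
~~~^+~~
~~~~+~~
~~++~~~
~~~~~~~
~~~~~~~
~~~~~~~
18) ~~~~~~~
~~~~~~~
~~++~~~
~~<~+~~
~~~~+~~
~~++~~~
~~~~~~~
~~~~~~~
~~~~~~~
19) ~~~~~~~
~~~~~~~
~~^+~~~
~~+~+~~
~~~~+~~
~~++~~~
~~~~~~~
~~~~~~~
~~~~~~~
20) ~~~~~~~
~~~~~~~
~<~+~~~
~~+~+~~
~~~~+~~
~~++~~~
~~~~~~~
~~~~~~~
~~~~~~~
21) ~~~~~~~
~^~~~~~
~+~+~~~
~~+~+~~
~~~~+~~
~~++~~~
~~~~~~~
~~~~~~~
~~~~~~~
22) ~~~~~~~
~+>~~~~
~+~+~~~
~~+~+~~
~~~~+~~
~~++~~~
~~~~~~~
~~~~~~~
~~~~~~~
23) ~~~~~~~
~++~~~~
~+v+~~~
~~+~+~~
~~~~+~~
~~++~~~
~~~~~~~
~~~~~~~
~~~~~~~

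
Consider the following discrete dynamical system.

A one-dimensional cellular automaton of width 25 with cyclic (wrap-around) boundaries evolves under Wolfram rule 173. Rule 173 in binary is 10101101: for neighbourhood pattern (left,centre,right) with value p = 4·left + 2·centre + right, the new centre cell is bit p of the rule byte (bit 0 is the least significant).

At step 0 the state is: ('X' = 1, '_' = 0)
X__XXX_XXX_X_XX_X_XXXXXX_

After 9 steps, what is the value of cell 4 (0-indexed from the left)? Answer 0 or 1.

1

t=0: X__XXX_XXX_X_XX_X_XXXXXX_
t=1: X__XX_XXX_XXXX_XXXXXXXX_X
t=2: ___X_XXX_XXXX_XXXXXXXX_XX
t=3: _X_XXXX_XXXX_XXXXXXXX_XX_
t=4: _XXXXX_XXXX_XXXXXXXX_XX__
t=5: _XXXX_XXXX_XXXXXXXX_XX__X
t=6: XXXX_XXXX_XXXXXXXX_XX___X
t=7: XXX_XXXX_XXXXXXXX_XX__X_X
t=8: XX_XXXX_XXXXXXXX_XX___XXX
t=9: X_XXXX_XXXXXXXX_XX__X_XXX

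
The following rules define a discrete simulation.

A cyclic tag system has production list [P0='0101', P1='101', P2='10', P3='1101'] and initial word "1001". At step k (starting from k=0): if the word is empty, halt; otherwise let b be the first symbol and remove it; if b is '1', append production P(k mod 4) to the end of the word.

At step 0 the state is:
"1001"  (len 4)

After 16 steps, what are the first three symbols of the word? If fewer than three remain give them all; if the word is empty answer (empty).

[0] "1001"  (len 4)
[1] "0010101"  (len 7)
[2] "010101"  (len 6)
[3] "10101"  (len 5)
[4] "01011101"  (len 8)
[5] "1011101"  (len 7)
[6] "011101101"  (len 9)
[7] "11101101"  (len 8)
[8] "11011011101"  (len 11)
[9] "10110111010101"  (len 14)
[10] "0110111010101101"  (len 16)
[11] "110111010101101"  (len 15)
[12] "101110101011011101"  (len 18)
[13] "011101010110111010101"  (len 21)
[14] "11101010110111010101"  (len 20)
[15] "110101011011101010110"  (len 21)
[16] "101010110111010101101101"  (len 24)

101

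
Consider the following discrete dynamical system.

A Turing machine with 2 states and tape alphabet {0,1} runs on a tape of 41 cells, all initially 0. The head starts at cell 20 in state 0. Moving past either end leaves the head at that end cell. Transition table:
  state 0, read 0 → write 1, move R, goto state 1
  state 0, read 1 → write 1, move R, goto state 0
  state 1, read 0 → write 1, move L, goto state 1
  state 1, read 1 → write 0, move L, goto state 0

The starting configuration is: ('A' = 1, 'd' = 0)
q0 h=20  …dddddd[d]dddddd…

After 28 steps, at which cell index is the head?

12

gen 0: q0 h=20  …dddddd[d]dddddd…
gen 1: q1 h=21  …dddddA[d]dddddd…
gen 2: q1 h=20  …dddddd[A]Addddd…
gen 3: q0 h=19  …dddddd[d]dAdddd…
gen 4: q1 h=20  …dddddA[d]Addddd…
gen 5: q1 h=19  …dddddd[A]AAdddd…
gen 6: q0 h=18  …dddddd[d]dAAddd…
gen 7: q1 h=19  …dddddA[d]AAdddd…
gen 8: q1 h=18  …dddddd[A]AAAddd…
gen 9: q0 h=17  …dddddd[d]dAAAdd…
gen 10: q1 h=18  …dddddA[d]AAAddd…
gen 11: q1 h=17  …dddddd[A]AAAAdd…
gen 12: q0 h=16  …dddddd[d]dAAAAd…
gen 13: q1 h=17  …dddddA[d]AAAAdd…
gen 14: q1 h=16  …dddddd[A]AAAAAd…
gen 15: q0 h=15  …dddddd[d]dAAAAA…
gen 16: q1 h=16  …dddddA[d]AAAAAd…
gen 17: q1 h=15  …dddddd[A]AAAAAA…
gen 18: q0 h=14  …dddddd[d]dAAAAA…
gen 19: q1 h=15  …dddddA[d]AAAAAA…
gen 20: q1 h=14  …dddddd[A]AAAAAA…
gen 21: q0 h=13  …dddddd[d]dAAAAA…
gen 22: q1 h=14  …dddddA[d]AAAAAA…
gen 23: q1 h=13  …dddddd[A]AAAAAA…
gen 24: q0 h=12  …dddddd[d]dAAAAA…
gen 25: q1 h=13  …dddddA[d]AAAAAA…
gen 26: q1 h=12  …dddddd[A]AAAAAA…
gen 27: q0 h=11  …dddddd[d]dAAAAA…
gen 28: q1 h=12  …dddddA[d]AAAAAA…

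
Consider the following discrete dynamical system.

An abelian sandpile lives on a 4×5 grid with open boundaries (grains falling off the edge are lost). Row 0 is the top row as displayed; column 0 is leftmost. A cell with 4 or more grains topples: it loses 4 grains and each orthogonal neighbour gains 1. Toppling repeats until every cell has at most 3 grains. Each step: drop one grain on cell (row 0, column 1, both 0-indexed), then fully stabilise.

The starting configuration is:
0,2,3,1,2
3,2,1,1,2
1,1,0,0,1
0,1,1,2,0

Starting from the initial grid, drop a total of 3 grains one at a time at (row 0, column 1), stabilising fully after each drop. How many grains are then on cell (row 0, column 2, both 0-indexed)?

k=0  0,2,3,1,2
3,2,1,1,2
1,1,0,0,1
0,1,1,2,0
k=1  0,3,3,1,2
3,2,1,1,2
1,1,0,0,1
0,1,1,2,0
k=2  1,1,0,2,2
3,3,2,1,2
1,1,0,0,1
0,1,1,2,0
k=3  1,2,0,2,2
3,3,2,1,2
1,1,0,0,1
0,1,1,2,0

0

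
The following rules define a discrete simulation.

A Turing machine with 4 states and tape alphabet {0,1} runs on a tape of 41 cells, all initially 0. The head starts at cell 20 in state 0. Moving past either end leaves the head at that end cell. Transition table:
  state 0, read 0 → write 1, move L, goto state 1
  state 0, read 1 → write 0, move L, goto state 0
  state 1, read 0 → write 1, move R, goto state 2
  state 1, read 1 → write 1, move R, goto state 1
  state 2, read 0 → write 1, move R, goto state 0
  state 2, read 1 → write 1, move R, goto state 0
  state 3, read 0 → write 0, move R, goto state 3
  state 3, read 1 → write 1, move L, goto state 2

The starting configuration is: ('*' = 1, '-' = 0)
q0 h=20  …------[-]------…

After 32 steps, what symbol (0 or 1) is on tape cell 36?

1

gen 0: q0 h=20  …------[-]------…
gen 1: q1 h=19  …------[-]*-----…
gen 2: q2 h=20  …-----*[*]------…
gen 3: q0 h=21  …----**[-]------…
gen 4: q1 h=20  …-----*[*]*-----…
gen 5: q1 h=21  …----**[*]------…
gen 6: q1 h=22  …---***[-]------…
gen 7: q2 h=23  …--****[-]------…
gen 8: q0 h=24  …-*****[-]------…
gen 9: q1 h=23  …--****[*]*-----…
gen 10: q1 h=24  …-*****[*]------…
gen 11: q1 h=25  …******[-]------…
gen 12: q2 h=26  …******[-]------…
gen 13: q0 h=27  …******[-]------…
gen 14: q1 h=26  …******[*]*-----…
gen 15: q1 h=27  …******[*]------…
gen 16: q1 h=28  …******[-]------…
gen 17: q2 h=29  …******[-]------…
gen 18: q0 h=30  …******[-]------…
gen 19: q1 h=29  …******[*]*-----…
gen 20: q1 h=30  …******[*]------…
gen 21: q1 h=31  …******[-]------…
gen 22: q2 h=32  …******[-]------…
gen 23: q0 h=33  …******[-]------…
gen 24: q1 h=32  …******[*]*-----…
gen 25: q1 h=33  …******[*]------…
gen 26: q1 h=34  …******[-]------|
gen 27: q2 h=35  …******[-]-----|
gen 28: q0 h=36  …******[-]----|
gen 29: q1 h=35  …******[*]*----|
gen 30: q1 h=36  …******[*]----|
gen 31: q1 h=37  …******[-]---|
gen 32: q2 h=38  …******[-]--|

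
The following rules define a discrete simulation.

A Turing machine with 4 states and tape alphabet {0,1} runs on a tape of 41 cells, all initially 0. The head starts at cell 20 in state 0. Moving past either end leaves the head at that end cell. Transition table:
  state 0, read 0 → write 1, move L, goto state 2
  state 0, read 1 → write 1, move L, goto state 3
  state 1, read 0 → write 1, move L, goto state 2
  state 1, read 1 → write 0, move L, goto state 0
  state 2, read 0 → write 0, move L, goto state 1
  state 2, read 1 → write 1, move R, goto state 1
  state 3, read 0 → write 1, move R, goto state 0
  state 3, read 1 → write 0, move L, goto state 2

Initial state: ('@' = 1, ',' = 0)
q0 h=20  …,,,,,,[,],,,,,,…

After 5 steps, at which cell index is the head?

k=0  q0 h=20  …,,,,,,[,],,,,,,…
k=1  q2 h=19  …,,,,,,[,]@,,,,,…
k=2  q1 h=18  …,,,,,,[,],@,,,,…
k=3  q2 h=17  …,,,,,,[,]@,@,,,…
k=4  q1 h=16  …,,,,,,[,],@,@,,…
k=5  q2 h=15  …,,,,,,[,]@,@,@,…

15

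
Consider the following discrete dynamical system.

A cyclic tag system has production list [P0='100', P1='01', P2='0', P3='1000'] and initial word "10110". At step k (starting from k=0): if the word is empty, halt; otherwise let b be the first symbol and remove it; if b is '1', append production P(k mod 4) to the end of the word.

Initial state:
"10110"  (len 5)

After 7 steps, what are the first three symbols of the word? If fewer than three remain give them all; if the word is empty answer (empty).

001

0) "10110"  (len 5)
1) "0110100"  (len 7)
2) "110100"  (len 6)
3) "101000"  (len 6)
4) "010001000"  (len 9)
5) "10001000"  (len 8)
6) "000100001"  (len 9)
7) "00100001"  (len 8)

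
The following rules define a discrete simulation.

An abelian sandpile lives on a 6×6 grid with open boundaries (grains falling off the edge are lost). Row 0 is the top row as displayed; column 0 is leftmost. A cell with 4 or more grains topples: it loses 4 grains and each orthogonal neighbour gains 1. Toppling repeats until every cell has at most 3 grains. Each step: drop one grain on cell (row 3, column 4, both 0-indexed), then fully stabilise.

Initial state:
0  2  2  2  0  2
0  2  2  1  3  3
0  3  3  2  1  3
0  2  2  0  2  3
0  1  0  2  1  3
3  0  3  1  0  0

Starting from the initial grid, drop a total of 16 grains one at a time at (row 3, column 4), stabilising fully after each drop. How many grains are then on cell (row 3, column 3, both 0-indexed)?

1

[0] 0  2  2  2  0  2
0  2  2  1  3  3
0  3  3  2  1  3
0  2  2  0  2  3
0  1  0  2  1  3
3  0  3  1  0  0
[1] 0  2  2  2  0  2
0  2  2  1  3  3
0  3  3  2  1  3
0  2  2  0  3  3
0  1  0  2  1  3
3  0  3  1  0  0
[2] 0  2  2  2  1  3
0  2  2  2  1  1
0  3  3  3  0  2
0  2  2  1  2  2
0  1  0  2  3  0
3  0  3  1  0  1
[3] 0  2  2  2  1  3
0  2  2  2  1  1
0  3  3  3  0  2
0  2  2  1  3  2
0  1  0  2  3  0
3  0  3  1  0  1
[4] 0  2  2  2  1  3
0  2  2  2  1  1
0  3  3  3  1  2
0  2  2  2  1  3
0  1  0  3  0  1
3  0  3  1  1  1
[5] 0  2  2  2  1  3
0  2  2  2  1  1
0  3  3  3  1  2
0  2  2  2  2  3
0  1  0  3  0  1
3  0  3  1  1  1
[6] 0  2  2  2  1  3
0  2  2  2  1  1
0  3  3  3  1  2
0  2  2  2  3  3
0  1  0  3  0  1
3  0  3  1  1  1
[7] 0  2  2  2  1  3
0  2  2  2  1  1
0  3  3  3  2  3
0  2  2  3  1  0
0  1  0  3  1  2
3  0  3  1  1  1
[8] 0  2  2  2  1  3
0  2  2  2  1  1
0  3  3  3  2  3
0  2  2  3  2  0
0  1  0  3  1  2
3  0  3  1  1  1
[9] 0  2  2  2  1  3
0  2  2  2  1  1
0  3  3  3  2  3
0  2  2  3  3  0
0  1  0  3  1  2
3  0  3  1  1  1
[10] 0  2  2  2  1  3
0  3  3  3  2  2
1  1  2  2  1  0
1  0  1  3  2  2
0  2  2  0  3  2
3  0  3  2  1  1
[11] 0  2  2  2  1  3
0  3  3  3  2  2
1  1  2  2  1  0
1  0  1  3  3  2
0  2  2  0  3  2
3  0  3  2  1  1
[12] 0  2  2  2  1  3
0  3  3  3  2  2
1  1  2  3  2  0
1  0  2  0  2  3
0  2  2  2  0  3
3  0  3  2  2  1
[13] 0  2  2  2  1  3
0  3  3  3  2  2
1  1  2  3  2  0
1  0  2  0  3  3
0  2  2  2  0  3
3  0  3  2  2  1
[14] 0  2  2  2  1  3
0  3  3  3  2  2
1  1  2  3  3  1
1  0  2  1  1  1
0  2  2  2  2  0
3  0  3  2  2  2
[15] 0  2  2  2  1  3
0  3  3  3  2  2
1  1  2  3  3  1
1  0  2  1  2  1
0  2  2  2  2  0
3  0  3  2  2  2
[16] 0  2  2  2  1  3
0  3  3  3  2  2
1  1  2  3  3  1
1  0  2  1  3  1
0  2  2  2  2  0
3  0  3  2  2  2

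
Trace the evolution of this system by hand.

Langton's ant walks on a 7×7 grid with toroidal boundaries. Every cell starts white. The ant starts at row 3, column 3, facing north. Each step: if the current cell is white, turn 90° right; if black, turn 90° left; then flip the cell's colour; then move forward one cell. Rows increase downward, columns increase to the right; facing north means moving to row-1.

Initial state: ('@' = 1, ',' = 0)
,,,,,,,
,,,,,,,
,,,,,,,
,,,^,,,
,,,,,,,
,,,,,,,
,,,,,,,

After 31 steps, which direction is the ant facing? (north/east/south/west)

west

k=0  ,,,,,,,
,,,,,,,
,,,,,,,
,,,^,,,
,,,,,,,
,,,,,,,
,,,,,,,
k=1  ,,,,,,,
,,,,,,,
,,,,,,,
,,,@>,,
,,,,,,,
,,,,,,,
,,,,,,,
k=2  ,,,,,,,
,,,,,,,
,,,,,,,
,,,@@,,
,,,,v,,
,,,,,,,
,,,,,,,
k=3  ,,,,,,,
,,,,,,,
,,,,,,,
,,,@@,,
,,,<@,,
,,,,,,,
,,,,,,,
k=4  ,,,,,,,
,,,,,,,
,,,,,,,
,,,^@,,
,,,@@,,
,,,,,,,
,,,,,,,
k=5  ,,,,,,,
,,,,,,,
,,,,,,,
,,<,@,,
,,,@@,,
,,,,,,,
,,,,,,,
k=6  ,,,,,,,
,,,,,,,
,,^,,,,
,,@,@,,
,,,@@,,
,,,,,,,
,,,,,,,
k=7  ,,,,,,,
,,,,,,,
,,@>,,,
,,@,@,,
,,,@@,,
,,,,,,,
,,,,,,,
k=8  ,,,,,,,
,,,,,,,
,,@@,,,
,,@v@,,
,,,@@,,
,,,,,,,
,,,,,,,
k=9  ,,,,,,,
,,,,,,,
,,@@,,,
,,<@@,,
,,,@@,,
,,,,,,,
,,,,,,,
k=10  ,,,,,,,
,,,,,,,
,,@@,,,
,,,@@,,
,,v@@,,
,,,,,,,
,,,,,,,
k=11  ,,,,,,,
,,,,,,,
,,@@,,,
,,,@@,,
,<@@@,,
,,,,,,,
,,,,,,,
k=12  ,,,,,,,
,,,,,,,
,,@@,,,
,^,@@,,
,@@@@,,
,,,,,,,
,,,,,,,
k=13  ,,,,,,,
,,,,,,,
,,@@,,,
,@>@@,,
,@@@@,,
,,,,,,,
,,,,,,,
k=14  ,,,,,,,
,,,,,,,
,,@@,,,
,@@@@,,
,@v@@,,
,,,,,,,
,,,,,,,
k=15  ,,,,,,,
,,,,,,,
,,@@,,,
,@@@@,,
,@,>@,,
,,,,,,,
,,,,,,,
k=16  ,,,,,,,
,,,,,,,
,,@@,,,
,@@^@,,
,@,,@,,
,,,,,,,
,,,,,,,
k=17  ,,,,,,,
,,,,,,,
,,@@,,,
,@<,@,,
,@,,@,,
,,,,,,,
,,,,,,,
k=18  ,,,,,,,
,,,,,,,
,,@@,,,
,@,,@,,
,@v,@,,
,,,,,,,
,,,,,,,
k=19  ,,,,,,,
,,,,,,,
,,@@,,,
,@,,@,,
,<@,@,,
,,,,,,,
,,,,,,,
k=20  ,,,,,,,
,,,,,,,
,,@@,,,
,@,,@,,
,,@,@,,
,v,,,,,
,,,,,,,
k=21  ,,,,,,,
,,,,,,,
,,@@,,,
,@,,@,,
,,@,@,,
<@,,,,,
,,,,,,,
k=22  ,,,,,,,
,,,,,,,
,,@@,,,
,@,,@,,
^,@,@,,
@@,,,,,
,,,,,,,
k=23  ,,,,,,,
,,,,,,,
,,@@,,,
,@,,@,,
@>@,@,,
@@,,,,,
,,,,,,,
k=24  ,,,,,,,
,,,,,,,
,,@@,,,
,@,,@,,
@@@,@,,
@v,,,,,
,,,,,,,
k=25  ,,,,,,,
,,,,,,,
,,@@,,,
,@,,@,,
@@@,@,,
@,>,,,,
,,,,,,,
k=26  ,,,,,,,
,,,,,,,
,,@@,,,
,@,,@,,
@@@,@,,
@,@,,,,
,,v,,,,
k=27  ,,,,,,,
,,,,,,,
,,@@,,,
,@,,@,,
@@@,@,,
@,@,,,,
,<@,,,,
k=28  ,,,,,,,
,,,,,,,
,,@@,,,
,@,,@,,
@@@,@,,
@^@,,,,
,@@,,,,
k=29  ,,,,,,,
,,,,,,,
,,@@,,,
,@,,@,,
@@@,@,,
@@>,,,,
,@@,,,,
k=30  ,,,,,,,
,,,,,,,
,,@@,,,
,@,,@,,
@@^,@,,
@@,,,,,
,@@,,,,
k=31  ,,,,,,,
,,,,,,,
,,@@,,,
,@,,@,,
@<,,@,,
@@,,,,,
,@@,,,,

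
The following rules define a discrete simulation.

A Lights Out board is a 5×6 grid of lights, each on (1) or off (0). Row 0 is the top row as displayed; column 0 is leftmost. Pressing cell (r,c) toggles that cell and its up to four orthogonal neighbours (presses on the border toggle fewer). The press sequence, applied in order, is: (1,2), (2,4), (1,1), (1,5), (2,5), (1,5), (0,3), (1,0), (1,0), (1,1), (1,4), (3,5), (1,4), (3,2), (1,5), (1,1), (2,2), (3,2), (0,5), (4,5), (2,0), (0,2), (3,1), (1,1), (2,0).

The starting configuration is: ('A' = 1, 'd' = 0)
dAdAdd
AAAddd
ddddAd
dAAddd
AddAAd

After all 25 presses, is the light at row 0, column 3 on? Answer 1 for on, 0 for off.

[0] dAdAdd
AAAddd
ddddAd
dAAddd
AddAAd
[1] dAAAdd
AddAdd
ddAdAd
dAAddd
AddAAd
[2] dAAAdd
AddAAd
ddAAdA
dAAdAd
AddAAd
[3] ddAAdd
dAAAAd
dAAAdA
dAAdAd
AddAAd
[4] ddAAdA
dAAAdA
dAAAdd
dAAdAd
AddAAd
[5] ddAAdA
dAAAdd
dAAAAA
dAAdAA
AddAAd
[6] ddAAdd
dAAAAA
dAAAAd
dAAdAA
AddAAd
[7] ddddAd
dAAdAA
dAAAAd
dAAdAA
AddAAd
[8] AdddAd
AdAdAA
AAAAAd
dAAdAA
AddAAd
[9] ddddAd
dAAdAA
dAAAAd
dAAdAA
AddAAd
[10] dAddAd
AdddAA
ddAAAd
dAAdAA
AddAAd
[11] dAdddd
AddAdd
ddAAdd
dAAdAA
AddAAd
[12] dAdddd
AddAdd
ddAAdA
dAAddd
AddAAA
[13] dAddAd
AdddAA
ddAAAA
dAAddd
AddAAA
[14] dAddAd
AdddAA
dddAAA
dddAdd
AdAAAA
[15] dAddAA
Addddd
dddAAd
dddAdd
AdAAAA
[16] ddddAA
dAAddd
dAdAAd
dddAdd
AdAAAA
[17] ddddAA
dAdddd
ddAdAd
ddAAdd
AdAAAA
[18] ddddAA
dAdddd
ddddAd
dAdddd
AddAAA
[19] dddddd
dAdddA
ddddAd
dAdddd
AddAAA
[20] dddddd
dAdddA
ddddAd
dAdddA
AddAdd
[21] dddddd
AAdddA
AAddAd
AAdddA
AddAdd
[22] dAAAdd
AAAddA
AAddAd
AAdddA
AddAdd
[23] dAAAdd
AAAddA
AdddAd
ddAddA
AAdAdd
[24] ddAAdd
dddddA
AAddAd
ddAddA
AAdAdd
[25] ddAAdd
AddddA
ddddAd
AdAddA
AAdAdd

1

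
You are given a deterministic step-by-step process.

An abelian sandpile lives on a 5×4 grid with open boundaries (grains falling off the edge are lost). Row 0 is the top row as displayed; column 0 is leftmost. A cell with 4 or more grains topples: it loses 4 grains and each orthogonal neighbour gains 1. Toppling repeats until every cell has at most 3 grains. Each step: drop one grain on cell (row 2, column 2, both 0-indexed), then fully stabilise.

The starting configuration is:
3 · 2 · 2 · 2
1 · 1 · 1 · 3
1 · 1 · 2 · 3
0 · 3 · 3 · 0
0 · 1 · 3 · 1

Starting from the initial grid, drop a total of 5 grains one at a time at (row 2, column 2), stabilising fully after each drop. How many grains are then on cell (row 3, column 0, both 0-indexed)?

step 0: 3 · 2 · 2 · 2
1 · 1 · 1 · 3
1 · 1 · 2 · 3
0 · 3 · 3 · 0
0 · 1 · 3 · 1
step 1: 3 · 2 · 2 · 2
1 · 1 · 1 · 3
1 · 1 · 3 · 3
0 · 3 · 3 · 0
0 · 1 · 3 · 1
step 2: 3 · 2 · 2 · 3
1 · 1 · 3 · 0
1 · 3 · 2 · 1
1 · 0 · 2 · 2
0 · 3 · 0 · 2
step 3: 3 · 2 · 2 · 3
1 · 1 · 3 · 0
1 · 3 · 3 · 1
1 · 0 · 2 · 2
0 · 3 · 0 · 2
step 4: 3 · 2 · 3 · 3
1 · 3 · 0 · 1
2 · 0 · 2 · 2
1 · 1 · 3 · 2
0 · 3 · 0 · 2
step 5: 3 · 2 · 3 · 3
1 · 3 · 0 · 1
2 · 0 · 3 · 2
1 · 1 · 3 · 2
0 · 3 · 0 · 2

1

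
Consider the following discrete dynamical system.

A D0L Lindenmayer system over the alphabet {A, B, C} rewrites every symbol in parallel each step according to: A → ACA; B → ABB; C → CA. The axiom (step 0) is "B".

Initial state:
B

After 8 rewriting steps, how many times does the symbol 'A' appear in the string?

2328

step 0: B
step 1: ABB
step 2: ACAABBABB
step 3: ACACAACAACAABBABBACAABBABB
step 4: ACACAACACAACAACACAACAACACAACAACAABBABBACAABBABBACACAACAACAABBABBACAABBABB
step 5: ACACAACACAACAACACAACACAACAACACAACAACACAACACAACAACACAACAACA…ACAACAACACAACAACAABBABBACAABBABBACACAACAACAABBABBACAABBABB  (len 201)
step 6: ACACAACACAACAACACAACACAACAACACAACAACACAACACAACAACACAACACAA…ACAACAACACAACAACAABBABBACAABBABBACACAACAACAABBABBACAABBABB  (len 546)
step 7: ACACAACACAACAACACAACACAACAACACAACAACACAACACAACAACACAACACAA…ACAACAACACAACAACAABBABBACAABBABBACACAACAACAABBABBACAABBABB  (len 1469)
step 8: ACACAACACAACAACACAACACAACAACACAACAACACAACACAACAACACAACACAA…ACAACAACACAACAACAABBABBACAABBABBACACAACAACAABBABBACAABBABB  (len 3925)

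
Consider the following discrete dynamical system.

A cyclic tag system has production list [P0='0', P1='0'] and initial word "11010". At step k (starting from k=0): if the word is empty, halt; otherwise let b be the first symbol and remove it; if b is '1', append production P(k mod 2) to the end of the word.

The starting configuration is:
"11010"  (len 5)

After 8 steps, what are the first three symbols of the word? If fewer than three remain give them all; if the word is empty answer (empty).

(empty)

t=0: "11010"  (len 5)
t=1: "10100"  (len 5)
t=2: "01000"  (len 5)
t=3: "1000"  (len 4)
t=4: "0000"  (len 4)
t=5: "000"  (len 3)
t=6: "00"  (len 2)
t=7: "0"  (len 1)
t=8: (halted — word empty)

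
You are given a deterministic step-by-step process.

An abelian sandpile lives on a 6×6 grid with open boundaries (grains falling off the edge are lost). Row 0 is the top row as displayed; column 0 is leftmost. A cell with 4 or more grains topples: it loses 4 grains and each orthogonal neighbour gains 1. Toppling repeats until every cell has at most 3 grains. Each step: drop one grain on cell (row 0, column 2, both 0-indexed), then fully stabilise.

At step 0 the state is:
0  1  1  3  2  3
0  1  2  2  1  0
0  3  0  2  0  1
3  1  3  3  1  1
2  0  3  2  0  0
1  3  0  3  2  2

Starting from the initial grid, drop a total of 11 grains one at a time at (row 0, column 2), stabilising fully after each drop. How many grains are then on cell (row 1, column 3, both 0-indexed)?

0

step 0: 0  1  1  3  2  3
0  1  2  2  1  0
0  3  0  2  0  1
3  1  3  3  1  1
2  0  3  2  0  0
1  3  0  3  2  2
step 1: 0  1  2  3  2  3
0  1  2  2  1  0
0  3  0  2  0  1
3  1  3  3  1  1
2  0  3  2  0  0
1  3  0  3  2  2
step 2: 0  1  3  3  2  3
0  1  2  2  1  0
0  3  0  2  0  1
3  1  3  3  1  1
2  0  3  2  0  0
1  3  0  3  2  2
step 3: 0  2  1  0  3  3
0  1  3  3  1  0
0  3  0  2  0  1
3  1  3  3  1  1
2  0  3  2  0  0
1  3  0  3  2  2
step 4: 0  2  2  0  3  3
0  1  3  3  1  0
0  3  0  2  0  1
3  1  3  3  1  1
2  0  3  2  0  0
1  3  0  3  2  2
step 5: 0  2  3  0  3  3
0  1  3  3  1  0
0  3  0  2  0  1
3  1  3  3  1  1
2  0  3  2  0  0
1  3  0  3  2  2
step 6: 0  3  1  2  3  3
0  2  1  0  2  0
0  3  1  3  0  1
3  1  3  3  1  1
2  0  3  2  0  0
1  3  0  3  2  2
step 7: 0  3  2  2  3  3
0  2  1  0  2  0
0  3  1  3  0  1
3  1  3  3  1  1
2  0  3  2  0  0
1  3  0  3  2  2
step 8: 0  3  3  2  3  3
0  2  1  0  2  0
0  3  1  3  0  1
3  1  3  3  1  1
2  0  3  2  0  0
1  3  0  3  2  2
step 9: 1  0  1  3  3  3
0  3  2  0  2  0
0  3  1  3  0  1
3  1  3  3  1  1
2  0  3  2  0  0
1  3  0  3  2  2
step 10: 1  0  2  3  3  3
0  3  2  0  2  0
0  3  1  3  0  1
3  1  3  3  1  1
2  0  3  2  0  0
1  3  0  3  2  2
step 11: 1  0  3  3  3  3
0  3  2  0  2  0
0  3  1  3  0  1
3  1  3  3  1  1
2  0  3  2  0  0
1  3  0  3  2  2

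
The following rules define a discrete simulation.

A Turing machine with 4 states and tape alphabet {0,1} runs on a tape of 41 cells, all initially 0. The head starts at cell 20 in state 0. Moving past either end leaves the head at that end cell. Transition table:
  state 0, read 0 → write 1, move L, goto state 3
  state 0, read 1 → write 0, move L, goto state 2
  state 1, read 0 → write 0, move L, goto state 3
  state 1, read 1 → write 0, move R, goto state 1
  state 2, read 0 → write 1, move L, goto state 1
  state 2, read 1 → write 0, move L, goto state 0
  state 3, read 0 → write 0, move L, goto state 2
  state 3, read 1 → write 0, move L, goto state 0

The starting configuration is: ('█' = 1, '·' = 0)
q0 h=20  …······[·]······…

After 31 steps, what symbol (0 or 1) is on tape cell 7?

0) q0 h=20  …······[·]······…
1) q3 h=19  …······[·]█·····…
2) q2 h=18  …······[·]·█····…
3) q1 h=17  …······[·]█·█···…
4) q3 h=16  …······[·]·█·█··…
5) q2 h=15  …······[·]··█·█·…
6) q1 h=14  …······[·]█··█·█…
7) q3 h=13  …······[·]·█··█·…
8) q2 h=12  …······[·]··█··█…
9) q1 h=11  …······[·]█··█··…
10) q3 h=10  …······[·]·█··█·…
11) q2 h= 9  …······[·]··█··█…
12) q1 h= 8  …······[·]█··█··…
13) q3 h= 7  …······[·]·█··█·…
14) q2 h= 6  |······[·]··█··█…
15) q1 h= 5  |·····[·]█··█··…
16) q3 h= 4  |····[·]·█··█·…
17) q2 h= 3  |···[·]··█··█…
18) q1 h= 2  |··[·]█··█··…
19) q3 h= 1  |·[·]·█··█·…
20) q2 h= 0  |[·]··█··█…
21) q1 h= 0  |[█]··█··█…
22) q1 h= 1  |·[·]·█··█·…
23) q3 h= 0  |[·]··█··█…
24) q2 h= 0  |[·]··█··█…
25) q1 h= 0  |[█]··█··█…
26) q1 h= 1  |·[·]·█··█·…
27) q3 h= 0  |[·]··█··█…
28) q2 h= 0  |[·]··█··█…
29) q1 h= 0  |[█]··█··█…
30) q1 h= 1  |·[·]·█··█·…
31) q3 h= 0  |[·]··█··█…

0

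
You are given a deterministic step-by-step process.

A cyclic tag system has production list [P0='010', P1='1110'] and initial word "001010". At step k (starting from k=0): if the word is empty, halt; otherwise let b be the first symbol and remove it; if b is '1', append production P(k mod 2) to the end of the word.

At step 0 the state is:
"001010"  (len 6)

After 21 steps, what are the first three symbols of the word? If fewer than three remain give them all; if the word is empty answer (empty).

011

k=0  "001010"  (len 6)
k=1  "01010"  (len 5)
k=2  "1010"  (len 4)
k=3  "010010"  (len 6)
k=4  "10010"  (len 5)
k=5  "0010010"  (len 7)
k=6  "010010"  (len 6)
k=7  "10010"  (len 5)
k=8  "00101110"  (len 8)
k=9  "0101110"  (len 7)
k=10  "101110"  (len 6)
k=11  "01110010"  (len 8)
k=12  "1110010"  (len 7)
k=13  "110010010"  (len 9)
k=14  "100100101110"  (len 12)
k=15  "00100101110010"  (len 14)
k=16  "0100101110010"  (len 13)
k=17  "100101110010"  (len 12)
k=18  "001011100101110"  (len 15)
k=19  "01011100101110"  (len 14)
k=20  "1011100101110"  (len 13)
k=21  "011100101110010"  (len 15)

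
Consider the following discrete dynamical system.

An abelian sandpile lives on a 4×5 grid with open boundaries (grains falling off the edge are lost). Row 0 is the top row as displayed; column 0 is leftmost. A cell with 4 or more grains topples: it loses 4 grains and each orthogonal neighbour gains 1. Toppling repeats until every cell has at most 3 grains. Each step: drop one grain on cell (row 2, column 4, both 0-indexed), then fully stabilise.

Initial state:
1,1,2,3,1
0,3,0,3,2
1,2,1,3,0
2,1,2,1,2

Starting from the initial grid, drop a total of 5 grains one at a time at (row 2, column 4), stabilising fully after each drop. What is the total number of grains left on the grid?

step 0: 1,1,2,3,1
0,3,0,3,2
1,2,1,3,0
2,1,2,1,2
step 1: 1,1,2,3,1
0,3,0,3,2
1,2,1,3,1
2,1,2,1,2
step 2: 1,1,2,3,1
0,3,0,3,2
1,2,1,3,2
2,1,2,1,2
step 3: 1,1,2,3,1
0,3,0,3,2
1,2,1,3,3
2,1,2,1,2
step 4: 1,1,3,0,3
0,3,1,2,0
1,2,2,1,2
2,1,2,2,3
step 5: 1,1,3,0,3
0,3,1,2,0
1,2,2,1,3
2,1,2,2,3

33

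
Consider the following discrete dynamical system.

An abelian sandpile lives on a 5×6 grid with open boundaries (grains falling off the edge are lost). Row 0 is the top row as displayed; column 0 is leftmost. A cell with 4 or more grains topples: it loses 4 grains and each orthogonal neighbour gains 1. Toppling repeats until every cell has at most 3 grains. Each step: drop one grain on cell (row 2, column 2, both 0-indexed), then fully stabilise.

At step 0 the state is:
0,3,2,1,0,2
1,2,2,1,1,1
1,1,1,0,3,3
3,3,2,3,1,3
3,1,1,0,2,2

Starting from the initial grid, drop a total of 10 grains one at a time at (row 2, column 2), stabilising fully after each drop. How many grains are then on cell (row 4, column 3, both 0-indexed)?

[0] 0,3,2,1,0,2
1,2,2,1,1,1
1,1,1,0,3,3
3,3,2,3,1,3
3,1,1,0,2,2
[1] 0,3,2,1,0,2
1,2,2,1,1,1
1,1,2,0,3,3
3,3,2,3,1,3
3,1,1,0,2,2
[2] 0,3,2,1,0,2
1,2,2,1,1,1
1,1,3,0,3,3
3,3,2,3,1,3
3,1,1,0,2,2
[3] 0,3,2,1,0,2
1,2,3,1,1,1
1,2,0,1,3,3
3,3,3,3,1,3
3,1,1,0,2,2
[4] 0,3,2,1,0,2
1,2,3,1,1,1
1,2,1,1,3,3
3,3,3,3,1,3
3,1,1,0,2,2
[5] 0,3,2,1,0,2
1,2,3,1,1,1
1,2,2,1,3,3
3,3,3,3,1,3
3,1,1,0,2,2
[6] 0,3,2,1,0,2
1,2,3,1,1,1
1,2,3,1,3,3
3,3,3,3,1,3
3,1,1,0,2,2
[7] 1,1,0,2,0,2
2,1,2,2,1,1
3,1,3,3,3,3
1,2,2,0,2,3
0,3,2,1,2,2
[8] 1,1,0,2,0,2
2,1,3,3,2,2
3,2,1,1,2,1
1,2,3,2,0,1
0,3,2,1,3,3
[9] 1,1,0,2,0,2
2,1,3,3,2,2
3,2,2,1,2,1
1,2,3,2,0,1
0,3,2,1,3,3
[10] 1,1,0,2,0,2
2,1,3,3,2,2
3,2,3,1,2,1
1,2,3,2,0,1
0,3,2,1,3,3

1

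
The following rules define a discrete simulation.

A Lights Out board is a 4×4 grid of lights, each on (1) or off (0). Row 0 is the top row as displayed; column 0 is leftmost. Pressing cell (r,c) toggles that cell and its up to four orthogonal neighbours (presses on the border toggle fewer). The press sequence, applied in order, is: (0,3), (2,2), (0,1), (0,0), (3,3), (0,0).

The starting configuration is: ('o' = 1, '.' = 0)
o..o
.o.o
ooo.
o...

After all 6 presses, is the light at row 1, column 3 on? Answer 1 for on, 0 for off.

[0] o..o
.o.o
ooo.
o...
[1] o.o.
.o..
ooo.
o...
[2] o.o.
.oo.
o..o
o.o.
[3] .o..
..o.
o..o
o.o.
[4] o...
o.o.
o..o
o.o.
[5] o...
o.o.
o...
o..o
[6] .o..
..o.
o...
o..o

0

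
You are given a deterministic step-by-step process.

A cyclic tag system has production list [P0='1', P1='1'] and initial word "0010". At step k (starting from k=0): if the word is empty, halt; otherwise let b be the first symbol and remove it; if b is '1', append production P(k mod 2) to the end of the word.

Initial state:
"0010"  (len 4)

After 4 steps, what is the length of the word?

t=0: "0010"  (len 4)
t=1: "010"  (len 3)
t=2: "10"  (len 2)
t=3: "01"  (len 2)
t=4: "1"  (len 1)

1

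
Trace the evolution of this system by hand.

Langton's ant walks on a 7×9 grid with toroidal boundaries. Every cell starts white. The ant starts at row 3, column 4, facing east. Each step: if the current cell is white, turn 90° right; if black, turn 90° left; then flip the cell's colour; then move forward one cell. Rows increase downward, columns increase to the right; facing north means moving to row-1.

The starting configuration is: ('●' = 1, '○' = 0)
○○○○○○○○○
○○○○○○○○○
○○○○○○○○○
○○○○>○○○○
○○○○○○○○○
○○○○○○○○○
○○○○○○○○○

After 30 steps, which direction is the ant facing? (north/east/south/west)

k=0  ○○○○○○○○○
○○○○○○○○○
○○○○○○○○○
○○○○>○○○○
○○○○○○○○○
○○○○○○○○○
○○○○○○○○○
k=1  ○○○○○○○○○
○○○○○○○○○
○○○○○○○○○
○○○○●○○○○
○○○○v○○○○
○○○○○○○○○
○○○○○○○○○
k=2  ○○○○○○○○○
○○○○○○○○○
○○○○○○○○○
○○○○●○○○○
○○○<●○○○○
○○○○○○○○○
○○○○○○○○○
k=3  ○○○○○○○○○
○○○○○○○○○
○○○○○○○○○
○○○^●○○○○
○○○●●○○○○
○○○○○○○○○
○○○○○○○○○
k=4  ○○○○○○○○○
○○○○○○○○○
○○○○○○○○○
○○○●>○○○○
○○○●●○○○○
○○○○○○○○○
○○○○○○○○○
k=5  ○○○○○○○○○
○○○○○○○○○
○○○○^○○○○
○○○●○○○○○
○○○●●○○○○
○○○○○○○○○
○○○○○○○○○
k=6  ○○○○○○○○○
○○○○○○○○○
○○○○●>○○○
○○○●○○○○○
○○○●●○○○○
○○○○○○○○○
○○○○○○○○○
k=7  ○○○○○○○○○
○○○○○○○○○
○○○○●●○○○
○○○●○v○○○
○○○●●○○○○
○○○○○○○○○
○○○○○○○○○
k=8  ○○○○○○○○○
○○○○○○○○○
○○○○●●○○○
○○○●<●○○○
○○○●●○○○○
○○○○○○○○○
○○○○○○○○○
k=9  ○○○○○○○○○
○○○○○○○○○
○○○○^●○○○
○○○●●●○○○
○○○●●○○○○
○○○○○○○○○
○○○○○○○○○
k=10  ○○○○○○○○○
○○○○○○○○○
○○○<○●○○○
○○○●●●○○○
○○○●●○○○○
○○○○○○○○○
○○○○○○○○○
k=11  ○○○○○○○○○
○○○^○○○○○
○○○●○●○○○
○○○●●●○○○
○○○●●○○○○
○○○○○○○○○
○○○○○○○○○
k=12  ○○○○○○○○○
○○○●>○○○○
○○○●○●○○○
○○○●●●○○○
○○○●●○○○○
○○○○○○○○○
○○○○○○○○○
k=13  ○○○○○○○○○
○○○●●○○○○
○○○●v●○○○
○○○●●●○○○
○○○●●○○○○
○○○○○○○○○
○○○○○○○○○
k=14  ○○○○○○○○○
○○○●●○○○○
○○○<●●○○○
○○○●●●○○○
○○○●●○○○○
○○○○○○○○○
○○○○○○○○○
k=15  ○○○○○○○○○
○○○●●○○○○
○○○○●●○○○
○○○v●●○○○
○○○●●○○○○
○○○○○○○○○
○○○○○○○○○
k=16  ○○○○○○○○○
○○○●●○○○○
○○○○●●○○○
○○○○>●○○○
○○○●●○○○○
○○○○○○○○○
○○○○○○○○○
k=17  ○○○○○○○○○
○○○●●○○○○
○○○○^●○○○
○○○○○●○○○
○○○●●○○○○
○○○○○○○○○
○○○○○○○○○
k=18  ○○○○○○○○○
○○○●●○○○○
○○○<○●○○○
○○○○○●○○○
○○○●●○○○○
○○○○○○○○○
○○○○○○○○○
k=19  ○○○○○○○○○
○○○^●○○○○
○○○●○●○○○
○○○○○●○○○
○○○●●○○○○
○○○○○○○○○
○○○○○○○○○
k=20  ○○○○○○○○○
○○<○●○○○○
○○○●○●○○○
○○○○○●○○○
○○○●●○○○○
○○○○○○○○○
○○○○○○○○○
k=21  ○○^○○○○○○
○○●○●○○○○
○○○●○●○○○
○○○○○●○○○
○○○●●○○○○
○○○○○○○○○
○○○○○○○○○
k=22  ○○●>○○○○○
○○●○●○○○○
○○○●○●○○○
○○○○○●○○○
○○○●●○○○○
○○○○○○○○○
○○○○○○○○○
k=23  ○○●●○○○○○
○○●v●○○○○
○○○●○●○○○
○○○○○●○○○
○○○●●○○○○
○○○○○○○○○
○○○○○○○○○
k=24  ○○●●○○○○○
○○<●●○○○○
○○○●○●○○○
○○○○○●○○○
○○○●●○○○○
○○○○○○○○○
○○○○○○○○○
k=25  ○○●●○○○○○
○○○●●○○○○
○○v●○●○○○
○○○○○●○○○
○○○●●○○○○
○○○○○○○○○
○○○○○○○○○
k=26  ○○●●○○○○○
○○○●●○○○○
○<●●○●○○○
○○○○○●○○○
○○○●●○○○○
○○○○○○○○○
○○○○○○○○○
k=27  ○○●●○○○○○
○^○●●○○○○
○●●●○●○○○
○○○○○●○○○
○○○●●○○○○
○○○○○○○○○
○○○○○○○○○
k=28  ○○●●○○○○○
○●>●●○○○○
○●●●○●○○○
○○○○○●○○○
○○○●●○○○○
○○○○○○○○○
○○○○○○○○○
k=29  ○○●●○○○○○
○●●●●○○○○
○●v●○●○○○
○○○○○●○○○
○○○●●○○○○
○○○○○○○○○
○○○○○○○○○
k=30  ○○●●○○○○○
○●●●●○○○○
○●○>○●○○○
○○○○○●○○○
○○○●●○○○○
○○○○○○○○○
○○○○○○○○○

east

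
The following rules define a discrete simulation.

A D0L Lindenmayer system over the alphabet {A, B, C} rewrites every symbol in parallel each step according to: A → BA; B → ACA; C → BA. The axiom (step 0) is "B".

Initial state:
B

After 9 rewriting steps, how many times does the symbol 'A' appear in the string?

gen 0: B
gen 1: ACA
gen 2: BABABA
gen 3: ACABAACABAACABA
gen 4: BABABAACABABABABAACABABABABAACABA
gen 5: ACABAACABAACABABABABAACABAACABAACABAACABABABABAACABAACABAACABAACABABABABAACABA
gen 6: BABABAACABABABABAACABABABABAACABAACABAACABAACABABABABAACAB…ABABAACABABABABAACABABABABAACABAACABAACABAACABABABABAACABA  (len 177)
gen 7: ACABAACABAACABABABABAACABAACABAACABAACABABABABAACABAACABAA…ABABAACABABABABAACABABABABAACABAACABAACABAACABABABABAACABA  (len 411)
gen 8: BABABAACABABABABAACABABABABAACABAACABAACABAACABABABABAACAB…ABABAACABABABABAACABABABABAACABAACABAACABAACABABABABAACABA  (len 942)
gen 9: ACABAACABAACABABABABAACABAACABAACABAACABABABABAACABAACABAA…ABABAACABABABABAACABABABABAACABAACABAACABAACABABABABAACABA  (len 2175)

1233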